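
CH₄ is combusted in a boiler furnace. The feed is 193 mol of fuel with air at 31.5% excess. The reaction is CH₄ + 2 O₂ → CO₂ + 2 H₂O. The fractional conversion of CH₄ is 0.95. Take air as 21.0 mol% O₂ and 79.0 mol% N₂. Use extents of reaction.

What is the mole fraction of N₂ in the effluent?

0.732

Stoichiometric O₂ = 2 × 193 = 386 mol; O₂ fed = 386 × 1.315 = 507.6 mol.
N₂ fed = 507.6 × 79/21 = 1910 mol.
Fuel reacted = 0.95 × 193 → ξ = 183.3 mol.
Outlet (n = n₀ + ν ξ):
  CH₄: 193 − 1(183.3) = 9.65
  O₂: 507.6 − 2(183.3) = 140.9
  N₂: 1910 (inert)
  CO₂: 0 + 1(183.3) = 183.3
  H₂O: 0 + 2(183.3) = 366.7
Total out = 2610 mol; y_N₂ = 1910 / 2610 = 0.7316.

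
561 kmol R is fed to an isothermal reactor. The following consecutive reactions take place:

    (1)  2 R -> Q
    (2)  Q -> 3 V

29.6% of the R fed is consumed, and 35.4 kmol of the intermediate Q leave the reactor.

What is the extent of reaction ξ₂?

Conversion of R: R consumed = 2ξ₁ = 0.296 × 561 → ξ₁ = 83.03 kmol.
Q balance: n_Q = 0 + 1ξ₁ − 1ξ₂ = 35.4 → ξ₂ = (1·83.03 − 35.4)/1 = 47.63 kmol.
Outlet amounts (n = n₀ + Σ ν·ξ):
  R: 561 − 2(83.03) = 394.9
  Q: 0 + 1(83.03) − 1(47.63) = 35.4
  V: 0 + 3(47.63) = 142.9

ξ₂ = 47.6 kmol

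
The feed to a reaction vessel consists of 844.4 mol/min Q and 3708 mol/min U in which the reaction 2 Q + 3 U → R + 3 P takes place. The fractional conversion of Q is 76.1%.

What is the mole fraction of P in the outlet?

Q reacted = 0.761 × 844.4 = 642.6 mol/min; ν_Q = −2, so ξ = 642.6/2 = 321.3 mol/min.
Outlet amounts (n = n₀ + ν ξ):
  Q: 844.4 − 2(321.3) = 201.8
  U: 3708 − 3(321.3) = 2744
  R: 0 + 1(321.3) = 321.3
  P: 0 + 3(321.3) = 963.9
Total out = 4231 mol/min; y_P = 963.9 / 4231 = 0.2278.

0.228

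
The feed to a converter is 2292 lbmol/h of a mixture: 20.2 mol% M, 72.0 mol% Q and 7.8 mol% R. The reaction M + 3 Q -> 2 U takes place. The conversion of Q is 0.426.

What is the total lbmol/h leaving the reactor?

Q reacted = 0.426 × 1650 = 703 lbmol/h; ν_Q = −3, so ξ = 703/3 = 234.3 lbmol/h.
Outlet amounts (n = n₀ + ν ξ):
  M: 463 − 1(234.3) = 228.6
  Q: 1650 − 3(234.3) = 947.2
  U: 0 + 2(234.3) = 468.7
  R: 178.8 (inert)
Total out = 228.6 + 947.2 + 468.7 + 178.8 = 1823 lbmol/h.

1820 lbmol/h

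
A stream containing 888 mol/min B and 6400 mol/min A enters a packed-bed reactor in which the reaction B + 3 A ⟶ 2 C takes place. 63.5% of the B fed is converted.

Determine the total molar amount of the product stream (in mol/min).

6160 mol/min

B reacted = 0.635 × 888 = 563.9 mol/min; ν_B = −1, so ξ = 563.9/1 = 563.9 mol/min.
Outlet amounts (n = n₀ + ν ξ):
  B: 888 − 1(563.9) = 324.1
  A: 6400 − 3(563.9) = 4708
  C: 0 + 2(563.9) = 1128
Total out = 324.1 + 4708 + 1128 = 6160 mol/min.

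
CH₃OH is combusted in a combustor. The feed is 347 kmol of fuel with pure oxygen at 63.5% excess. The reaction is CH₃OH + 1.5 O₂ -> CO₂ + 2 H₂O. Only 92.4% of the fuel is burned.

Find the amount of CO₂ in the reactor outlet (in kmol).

Stoichiometric O₂ = 1.5 × 347 = 520.5 kmol; O₂ fed = 520.5 × 1.635 = 851 kmol.
Fuel reacted = 0.924 × 347 → ξ = 320.6 kmol.
Outlet (n = n₀ + ν ξ):
  CH₃OH: 347 − 1(320.6) = 26.37
  O₂: 851 − 1.5(320.6) = 370.1
  CO₂: 0 + 1(320.6) = 320.6
  H₂O: 0 + 2(320.6) = 641.3

321 kmol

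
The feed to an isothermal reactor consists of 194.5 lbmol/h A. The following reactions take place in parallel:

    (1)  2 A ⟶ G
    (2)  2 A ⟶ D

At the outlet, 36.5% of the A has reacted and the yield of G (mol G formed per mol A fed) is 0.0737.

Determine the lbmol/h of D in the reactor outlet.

Yield of G: 1ξ₁ / 194.5 = 0.0737 → ξ₁ = 14.33 lbmol/h.
Conversion of A: 2ξ₁ + 2ξ₂ = 0.365 × 194.5 = 70.99 → ξ₂ = 21.16 lbmol/h.
Outlet amounts (n = n₀ + Σ ν·ξ):
  A: 194.5 − 2(14.33) − 2(21.16) = 123.5
  G: 0 + 1(14.33) = 14.33
  D: 0 + 1(21.16) = 21.16

21.2 lbmol/h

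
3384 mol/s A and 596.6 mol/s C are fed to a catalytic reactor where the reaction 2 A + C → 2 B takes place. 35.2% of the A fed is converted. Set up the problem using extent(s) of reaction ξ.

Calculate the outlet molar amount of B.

A reacted = 0.352 × 3384 = 1191 mol/s; ν_A = −2, so ξ = 1191/2 = 595.6 mol/s.
Outlet amounts (n = n₀ + ν ξ):
  A: 3384 − 2(595.6) = 2193
  C: 596.6 − 1(595.6) = 1.016
  B: 0 + 2(595.6) = 1191

1190 mol/s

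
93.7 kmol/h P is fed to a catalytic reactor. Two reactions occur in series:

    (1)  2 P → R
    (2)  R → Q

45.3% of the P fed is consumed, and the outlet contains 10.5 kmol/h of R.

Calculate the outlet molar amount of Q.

Conversion of P: P consumed = 2ξ₁ = 0.453 × 93.7 → ξ₁ = 21.22 kmol/h.
R balance: n_R = 0 + 1ξ₁ − 1ξ₂ = 10.5 → ξ₂ = (1·21.22 − 10.5)/1 = 10.72 kmol/h.
Outlet amounts (n = n₀ + Σ ν·ξ):
  P: 93.7 − 2(21.22) = 51.25
  R: 0 + 1(21.22) − 1(10.72) = 10.5
  Q: 0 + 1(10.72) = 10.72

10.7 kmol/h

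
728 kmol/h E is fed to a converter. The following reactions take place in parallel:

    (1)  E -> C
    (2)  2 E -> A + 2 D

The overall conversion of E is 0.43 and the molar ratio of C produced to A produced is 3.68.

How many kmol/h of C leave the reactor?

Conversion of E: E consumed = 0.43 × 728 = 313 kmol/h = 1ξ₁ + 2ξ₂.
Selectivity: 1ξ₁ / (1ξ₂) = 3.68 → ξ₁ = 3.68 ξ₂.
Substitute: (1·3.68 + 2) ξ₂ = 313 → ξ₂ = 55.11 kmol/h, ξ₁ = 202.8 kmol/h.
Outlet amounts (n = n₀ + Σ ν·ξ):
  E: 728 − 1(202.8) − 2(55.11) = 415
  C: 0 + 1(202.8) = 202.8
  A: 0 + 1(55.11) = 55.11
  D: 0 + 2(55.11) = 110.2

203 kmol/h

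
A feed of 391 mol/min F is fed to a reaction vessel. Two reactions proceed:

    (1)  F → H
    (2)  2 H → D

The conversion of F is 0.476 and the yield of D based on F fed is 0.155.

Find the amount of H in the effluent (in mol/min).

64.9 mol/min

Conversion of F: F consumed = 1ξ₁ = 0.476 × 391 → ξ₁ = 186.1 mol/min.
Yield of D: 1ξ₂ / 391 = 0.155 → ξ₂ = 60.6 mol/min.
Outlet amounts (n = n₀ + Σ ν·ξ):
  F: 391 − 1(186.1) = 204.9
  H: 0 + 1(186.1) − 2(60.6) = 64.91
  D: 0 + 1(60.6) = 60.6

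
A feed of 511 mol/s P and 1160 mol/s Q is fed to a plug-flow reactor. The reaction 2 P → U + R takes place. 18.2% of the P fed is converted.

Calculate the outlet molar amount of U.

P reacted = 0.182 × 511 = 93 mol/s; ν_P = −2, so ξ = 93/2 = 46.5 mol/s.
Outlet amounts (n = n₀ + ν ξ):
  P: 511 − 2(46.5) = 418
  U: 0 + 1(46.5) = 46.5
  R: 0 + 1(46.5) = 46.5
  Q: 1160 (inert)

46.5 mol/s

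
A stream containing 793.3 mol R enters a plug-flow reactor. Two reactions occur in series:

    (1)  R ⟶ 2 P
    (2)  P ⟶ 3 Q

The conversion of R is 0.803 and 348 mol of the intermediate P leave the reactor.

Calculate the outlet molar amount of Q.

2780 mol

Conversion of R: R consumed = 1ξ₁ = 0.803 × 793.3 → ξ₁ = 637 mol.
P balance: n_P = 0 + 2ξ₁ − 1ξ₂ = 348 → ξ₂ = (2·637 − 348)/1 = 926 mol.
Outlet amounts (n = n₀ + Σ ν·ξ):
  R: 793.3 − 1(637) = 156.3
  P: 0 + 2(637) − 1(926) = 348
  Q: 0 + 3(926) = 2778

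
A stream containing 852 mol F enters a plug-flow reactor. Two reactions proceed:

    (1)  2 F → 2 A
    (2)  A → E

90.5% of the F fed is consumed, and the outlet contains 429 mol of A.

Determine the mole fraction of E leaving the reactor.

0.401

Conversion of F: F consumed = 2ξ₁ = 0.905 × 852 → ξ₁ = 385.5 mol.
A balance: n_A = 0 + 2ξ₁ − 1ξ₂ = 429 → ξ₂ = (2·385.5 − 429)/1 = 342.1 mol.
Outlet amounts (n = n₀ + Σ ν·ξ):
  F: 852 − 2(385.5) = 80.94
  A: 0 + 2(385.5) − 1(342.1) = 429
  E: 0 + 1(342.1) = 342.1
Total out = 852 mol; y_E = 342.1 / 852 = 0.4015.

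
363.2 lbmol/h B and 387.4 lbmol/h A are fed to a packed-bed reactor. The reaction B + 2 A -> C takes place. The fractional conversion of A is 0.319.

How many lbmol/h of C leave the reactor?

A reacted = 0.319 × 387.4 = 123.6 lbmol/h; ν_A = −2, so ξ = 123.6/2 = 61.79 lbmol/h.
Outlet amounts (n = n₀ + ν ξ):
  B: 363.2 − 1(61.79) = 301.4
  A: 387.4 − 2(61.79) = 263.8
  C: 0 + 1(61.79) = 61.79

61.8 lbmol/h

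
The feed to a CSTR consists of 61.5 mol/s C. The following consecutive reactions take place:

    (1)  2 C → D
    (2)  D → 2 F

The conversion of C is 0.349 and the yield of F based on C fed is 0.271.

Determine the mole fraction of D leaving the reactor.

Conversion of C: C consumed = 2ξ₁ = 0.349 × 61.5 → ξ₁ = 10.73 mol/s.
Yield of F: 2ξ₂ / 61.5 = 0.271 → ξ₂ = 8.333 mol/s.
Outlet amounts (n = n₀ + Σ ν·ξ):
  C: 61.5 − 2(10.73) = 40.04
  D: 0 + 1(10.73) − 1(8.333) = 2.398
  F: 0 + 2(8.333) = 16.67
Total out = 59.1 mol/s; y_D = 2.398 / 59.1 = 0.04058.

0.0406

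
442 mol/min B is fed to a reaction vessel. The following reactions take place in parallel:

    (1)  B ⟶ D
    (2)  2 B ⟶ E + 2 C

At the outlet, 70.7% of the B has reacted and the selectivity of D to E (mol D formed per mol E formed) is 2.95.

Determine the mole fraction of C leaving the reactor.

0.25

Conversion of B: B consumed = 0.707 × 442 = 312.5 mol/min = 1ξ₁ + 2ξ₂.
Selectivity: 1ξ₁ / (1ξ₂) = 2.95 → ξ₁ = 2.95 ξ₂.
Substitute: (1·2.95 + 2) ξ₂ = 312.5 → ξ₂ = 63.13 mol/min, ξ₁ = 186.2 mol/min.
Outlet amounts (n = n₀ + Σ ν·ξ):
  B: 442 − 1(186.2) − 2(63.13) = 129.5
  D: 0 + 1(186.2) = 186.2
  E: 0 + 1(63.13) = 63.13
  C: 0 + 2(63.13) = 126.3
Total out = 505.1 mol/min; y_C = 126.3 / 505.1 = 0.25.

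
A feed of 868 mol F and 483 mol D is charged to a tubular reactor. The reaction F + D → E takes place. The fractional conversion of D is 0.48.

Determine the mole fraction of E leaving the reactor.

D reacted = 0.48 × 483 = 231.8 mol; ν_D = −1, so ξ = 231.8/1 = 231.8 mol.
Outlet amounts (n = n₀ + ν ξ):
  F: 868 − 1(231.8) = 636.2
  D: 483 − 1(231.8) = 251.2
  E: 0 + 1(231.8) = 231.8
Total out = 1119 mol; y_E = 231.8 / 1119 = 0.2072.

0.207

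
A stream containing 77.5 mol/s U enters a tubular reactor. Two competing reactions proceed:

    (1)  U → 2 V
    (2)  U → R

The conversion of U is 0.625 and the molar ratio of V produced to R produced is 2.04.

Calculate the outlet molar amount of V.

Conversion of U: U consumed = 0.625 × 77.5 = 48.44 mol/s = 1ξ₁ + 1ξ₂.
Selectivity: 2ξ₁ / (1ξ₂) = 2.04 → ξ₁ = 1.02 ξ₂.
Substitute: (1·1.02 + 1) ξ₂ = 48.44 → ξ₂ = 23.98 mol/s, ξ₁ = 24.46 mol/s.
Outlet amounts (n = n₀ + Σ ν·ξ):
  U: 77.5 − 1(24.46) − 1(23.98) = 29.06
  V: 0 + 2(24.46) = 48.92
  R: 0 + 1(23.98) = 23.98

48.9 mol/s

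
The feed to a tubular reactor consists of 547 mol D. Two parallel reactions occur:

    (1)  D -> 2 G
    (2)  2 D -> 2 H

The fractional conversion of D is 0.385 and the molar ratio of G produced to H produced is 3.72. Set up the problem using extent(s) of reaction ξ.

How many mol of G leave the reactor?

Conversion of D: D consumed = 0.385 × 547 = 210.6 mol = 1ξ₁ + 2ξ₂.
Selectivity: 2ξ₁ / (2ξ₂) = 3.72 → ξ₁ = 3.72 ξ₂.
Substitute: (1·3.72 + 2) ξ₂ = 210.6 → ξ₂ = 36.82 mol, ξ₁ = 137 mol.
Outlet amounts (n = n₀ + Σ ν·ξ):
  D: 547 − 1(137) − 2(36.82) = 336.4
  G: 0 + 2(137) = 273.9
  H: 0 + 2(36.82) = 73.63

274 mol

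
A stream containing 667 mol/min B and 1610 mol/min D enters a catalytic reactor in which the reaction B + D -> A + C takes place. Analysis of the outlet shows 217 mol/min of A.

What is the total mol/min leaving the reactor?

For A: n = n₀ + 1ξ → 217 = 0 + 1ξ, giving ξ = 217 mol/min.
Outlet amounts (n = n₀ + ν ξ):
  B: 667 − 1(217) = 450
  D: 1610 − 1(217) = 1393
  A: 0 + 1(217) = 217
  C: 0 + 1(217) = 217
Total out = 450 + 1393 + 217 + 217 = 2277 mol/min.

2280 mol/min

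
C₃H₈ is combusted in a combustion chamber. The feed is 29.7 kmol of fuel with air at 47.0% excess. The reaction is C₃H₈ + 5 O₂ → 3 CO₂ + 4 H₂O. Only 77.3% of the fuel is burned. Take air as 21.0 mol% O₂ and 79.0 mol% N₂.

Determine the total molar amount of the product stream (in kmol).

1090 kmol

Stoichiometric O₂ = 5 × 29.7 = 148.5 kmol; O₂ fed = 148.5 × 1.470 = 218.3 kmol.
N₂ fed = 218.3 × 79/21 = 821.2 kmol.
Fuel reacted = 0.773 × 29.7 → ξ = 22.96 kmol.
Outlet (n = n₀ + ν ξ):
  C₃H₈: 29.7 − 1(22.96) = 6.742
  O₂: 218.3 − 5(22.96) = 103.5
  N₂: 821.2 (inert)
  CO₂: 0 + 3(22.96) = 68.87
  H₂O: 0 + 4(22.96) = 91.83
Total out = 6.742 + 103.5 + 821.2 + 68.87 + 91.83 = 1092 kmol.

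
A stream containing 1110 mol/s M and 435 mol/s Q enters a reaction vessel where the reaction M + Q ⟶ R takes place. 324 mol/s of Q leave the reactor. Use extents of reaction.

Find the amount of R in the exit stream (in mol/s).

For Q: n = n₀ − 1ξ → 324 = 435 − 1ξ, giving ξ = 111 mol/s.
Outlet amounts (n = n₀ + ν ξ):
  M: 1110 − 1(111) = 999
  Q: 435 − 1(111) = 324
  R: 0 + 1(111) = 111

111 mol/s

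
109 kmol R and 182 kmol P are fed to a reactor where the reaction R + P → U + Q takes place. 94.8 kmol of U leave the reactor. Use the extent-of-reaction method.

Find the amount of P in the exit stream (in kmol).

For U: n = n₀ + 1ξ → 94.8 = 0 + 1ξ, giving ξ = 94.8 kmol.
Outlet amounts (n = n₀ + ν ξ):
  R: 109 − 1(94.8) = 14.2
  P: 182 − 1(94.8) = 87.2
  U: 0 + 1(94.8) = 94.8
  Q: 0 + 1(94.8) = 94.8

87.2 kmol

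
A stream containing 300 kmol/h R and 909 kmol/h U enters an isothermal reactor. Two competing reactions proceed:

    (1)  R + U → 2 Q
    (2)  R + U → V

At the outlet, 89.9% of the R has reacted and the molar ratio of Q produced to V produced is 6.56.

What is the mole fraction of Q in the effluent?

Conversion of R: R consumed = 0.899 × 300 = 269.7 kmol/h = 1ξ₁ + 1ξ₂.
Selectivity: 2ξ₁ / (1ξ₂) = 6.56 → ξ₁ = 3.28 ξ₂.
Substitute: (1·3.28 + 1) ξ₂ = 269.7 → ξ₂ = 63.01 kmol/h, ξ₁ = 206.7 kmol/h.
Outlet amounts (n = n₀ + Σ ν·ξ):
  R: 300 − 1(206.7) − 1(63.01) = 30.3
  U: 909 − 1(206.7) − 1(63.01) = 639.3
  Q: 0 + 2(206.7) = 413.4
  V: 0 + 1(63.01) = 63.01
Total out = 1146 kmol/h; y_Q = 413.4 / 1146 = 0.3607.

0.361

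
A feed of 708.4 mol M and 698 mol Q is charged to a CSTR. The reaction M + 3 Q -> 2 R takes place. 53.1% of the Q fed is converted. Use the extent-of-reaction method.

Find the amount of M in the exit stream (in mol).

585 mol

Q reacted = 0.531 × 698 = 370.6 mol; ν_Q = −3, so ξ = 370.6/3 = 123.5 mol.
Outlet amounts (n = n₀ + ν ξ):
  M: 708.4 − 1(123.5) = 584.9
  Q: 698 − 3(123.5) = 327.4
  R: 0 + 2(123.5) = 247.1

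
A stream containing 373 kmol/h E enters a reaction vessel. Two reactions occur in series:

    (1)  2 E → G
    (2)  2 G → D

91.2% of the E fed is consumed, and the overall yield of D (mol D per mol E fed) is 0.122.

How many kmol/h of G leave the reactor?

79.1 kmol/h

Conversion of E: E consumed = 2ξ₁ = 0.912 × 373 → ξ₁ = 170.1 kmol/h.
Yield of D: 1ξ₂ / 373 = 0.122 → ξ₂ = 45.51 kmol/h.
Outlet amounts (n = n₀ + Σ ν·ξ):
  E: 373 − 2(170.1) = 32.82
  G: 0 + 1(170.1) − 2(45.51) = 79.08
  D: 0 + 1(45.51) = 45.51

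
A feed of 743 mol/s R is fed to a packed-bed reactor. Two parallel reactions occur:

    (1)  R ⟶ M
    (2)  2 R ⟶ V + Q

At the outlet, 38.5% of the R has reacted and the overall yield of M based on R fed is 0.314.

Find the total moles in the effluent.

Yield of M: 1ξ₁ / 743 = 0.314 → ξ₁ = 233.3 mol/s.
Conversion of R: 1ξ₁ + 2ξ₂ = 0.385 × 743 = 286.1 → ξ₂ = 26.38 mol/s.
Outlet amounts (n = n₀ + Σ ν·ξ):
  R: 743 − 1(233.3) − 2(26.38) = 456.9
  M: 0 + 1(233.3) = 233.3
  V: 0 + 1(26.38) = 26.38
  Q: 0 + 1(26.38) = 26.38
Total out = 456.9 + 233.3 + 26.38 + 26.38 = 743 mol/s.

743 mol/s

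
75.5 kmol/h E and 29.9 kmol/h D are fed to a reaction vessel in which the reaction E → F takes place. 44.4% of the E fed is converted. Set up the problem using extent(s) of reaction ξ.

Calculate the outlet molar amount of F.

E reacted = 0.444 × 75.5 = 33.52 kmol/h; ν_E = −1, so ξ = 33.52/1 = 33.52 kmol/h.
Outlet amounts (n = n₀ + ν ξ):
  E: 75.5 − 1(33.52) = 41.98
  F: 0 + 1(33.52) = 33.52
  D: 29.9 (inert)

33.5 kmol/h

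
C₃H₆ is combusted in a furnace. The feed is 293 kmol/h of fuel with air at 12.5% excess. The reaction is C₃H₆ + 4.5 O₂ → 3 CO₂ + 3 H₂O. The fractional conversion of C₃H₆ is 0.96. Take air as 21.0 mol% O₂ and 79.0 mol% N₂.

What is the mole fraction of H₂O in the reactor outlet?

0.113

Stoichiometric O₂ = 4.5 × 293 = 1318 kmol/h; O₂ fed = 1318 × 1.125 = 1483 kmol/h.
N₂ fed = 1483 × 79/21 = 5580 kmol/h.
Fuel reacted = 0.96 × 293 → ξ = 281.3 kmol/h.
Outlet (n = n₀ + ν ξ):
  C₃H₆: 293 − 1(281.3) = 11.72
  O₂: 1483 − 4.5(281.3) = 217.6
  N₂: 5580 (inert)
  CO₂: 0 + 3(281.3) = 843.8
  H₂O: 0 + 3(281.3) = 843.8
Total out = 7497 kmol/h; y_H₂O = 843.8 / 7497 = 0.1126.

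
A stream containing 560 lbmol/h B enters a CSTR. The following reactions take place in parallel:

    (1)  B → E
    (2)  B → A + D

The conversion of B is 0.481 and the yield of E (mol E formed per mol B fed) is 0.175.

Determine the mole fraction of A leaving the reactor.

0.234

Yield of E: 1ξ₁ / 560 = 0.175 → ξ₁ = 98 lbmol/h.
Conversion of B: 1ξ₁ + 1ξ₂ = 0.481 × 560 = 269.4 → ξ₂ = 171.4 lbmol/h.
Outlet amounts (n = n₀ + Σ ν·ξ):
  B: 560 − 1(98) − 1(171.4) = 290.6
  E: 0 + 1(98) = 98
  A: 0 + 1(171.4) = 171.4
  D: 0 + 1(171.4) = 171.4
Total out = 731.4 lbmol/h; y_A = 171.4 / 731.4 = 0.2343.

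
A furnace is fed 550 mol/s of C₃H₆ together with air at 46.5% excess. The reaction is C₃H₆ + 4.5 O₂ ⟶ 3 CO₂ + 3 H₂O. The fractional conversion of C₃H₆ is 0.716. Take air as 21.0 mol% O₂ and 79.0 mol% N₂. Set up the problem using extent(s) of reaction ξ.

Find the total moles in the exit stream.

Stoichiometric O₂ = 4.5 × 550 = 2475 mol/s; O₂ fed = 2475 × 1.465 = 3626 mol/s.
N₂ fed = 3626 × 79/21 = 13640 mol/s.
Fuel reacted = 0.716 × 550 → ξ = 393.8 mol/s.
Outlet (n = n₀ + ν ξ):
  C₃H₆: 550 − 1(393.8) = 156.2
  O₂: 3626 − 4.5(393.8) = 1854
  N₂: 13640 (inert)
  CO₂: 0 + 3(393.8) = 1181
  H₂O: 0 + 3(393.8) = 1181
Total out = 156.2 + 1854 + 13640 + 1181 + 1181 = 18010 mol/s.

18000 mol/s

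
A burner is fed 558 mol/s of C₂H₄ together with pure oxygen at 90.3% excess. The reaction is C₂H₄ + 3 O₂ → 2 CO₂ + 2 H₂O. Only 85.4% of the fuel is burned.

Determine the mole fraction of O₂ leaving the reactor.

Stoichiometric O₂ = 3 × 558 = 1674 mol/s; O₂ fed = 1674 × 1.903 = 3186 mol/s.
Fuel reacted = 0.854 × 558 → ξ = 476.5 mol/s.
Outlet (n = n₀ + ν ξ):
  C₂H₄: 558 − 1(476.5) = 81.47
  O₂: 3186 − 3(476.5) = 1756
  CO₂: 0 + 2(476.5) = 953.1
  H₂O: 0 + 2(476.5) = 953.1
Total out = 3744 mol/s; y_O₂ = 1756 / 3744 = 0.4691.

0.469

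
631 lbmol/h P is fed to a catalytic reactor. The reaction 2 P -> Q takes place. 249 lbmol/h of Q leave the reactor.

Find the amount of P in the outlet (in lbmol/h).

For Q: n = n₀ + 1ξ → 249 = 0 + 1ξ, giving ξ = 249 lbmol/h.
Outlet amounts (n = n₀ + ν ξ):
  P: 631 − 2(249) = 133
  Q: 0 + 1(249) = 249

133 lbmol/h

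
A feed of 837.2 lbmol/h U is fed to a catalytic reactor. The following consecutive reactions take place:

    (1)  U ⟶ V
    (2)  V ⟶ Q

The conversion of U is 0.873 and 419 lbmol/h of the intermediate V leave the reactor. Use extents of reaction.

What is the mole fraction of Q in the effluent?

0.373

Conversion of U: U consumed = 1ξ₁ = 0.873 × 837.2 → ξ₁ = 730.9 lbmol/h.
V balance: n_V = 0 + 1ξ₁ − 1ξ₂ = 419 → ξ₂ = (1·730.9 − 419)/1 = 311.9 lbmol/h.
Outlet amounts (n = n₀ + Σ ν·ξ):
  U: 837.2 − 1(730.9) = 106.3
  V: 0 + 1(730.9) − 1(311.9) = 419
  Q: 0 + 1(311.9) = 311.9
Total out = 837.2 lbmol/h; y_Q = 311.9 / 837.2 = 0.3725.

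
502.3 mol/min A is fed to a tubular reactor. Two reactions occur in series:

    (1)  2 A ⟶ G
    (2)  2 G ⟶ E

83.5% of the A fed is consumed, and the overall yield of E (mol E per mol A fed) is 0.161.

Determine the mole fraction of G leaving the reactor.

Conversion of A: A consumed = 2ξ₁ = 0.835 × 502.3 → ξ₁ = 209.7 mol/min.
Yield of E: 1ξ₂ / 502.3 = 0.161 → ξ₂ = 80.87 mol/min.
Outlet amounts (n = n₀ + Σ ν·ξ):
  A: 502.3 − 2(209.7) = 82.88
  G: 0 + 1(209.7) − 2(80.87) = 47.97
  E: 0 + 1(80.87) = 80.87
Total out = 211.7 mol/min; y_G = 47.97 / 211.7 = 0.2266.

0.227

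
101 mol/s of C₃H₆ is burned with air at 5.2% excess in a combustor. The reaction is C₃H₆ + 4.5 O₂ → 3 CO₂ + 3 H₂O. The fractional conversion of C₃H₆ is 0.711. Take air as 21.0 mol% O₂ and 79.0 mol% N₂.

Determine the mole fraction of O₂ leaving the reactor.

Stoichiometric O₂ = 4.5 × 101 = 454.5 mol/s; O₂ fed = 454.5 × 1.052 = 478.1 mol/s.
N₂ fed = 478.1 × 79/21 = 1799 mol/s.
Fuel reacted = 0.711 × 101 → ξ = 71.81 mol/s.
Outlet (n = n₀ + ν ξ):
  C₃H₆: 101 − 1(71.81) = 29.19
  O₂: 478.1 − 4.5(71.81) = 155
  N₂: 1799 (inert)
  CO₂: 0 + 3(71.81) = 215.4
  H₂O: 0 + 3(71.81) = 215.4
Total out = 2414 mol/s; y_O₂ = 155 / 2414 = 0.06421.

0.0642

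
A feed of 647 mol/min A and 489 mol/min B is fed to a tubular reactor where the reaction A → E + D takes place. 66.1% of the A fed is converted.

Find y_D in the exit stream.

0.274

A reacted = 0.661 × 647 = 427.7 mol/min; ν_A = −1, so ξ = 427.7/1 = 427.7 mol/min.
Outlet amounts (n = n₀ + ν ξ):
  A: 647 − 1(427.7) = 219.3
  E: 0 + 1(427.7) = 427.7
  D: 0 + 1(427.7) = 427.7
  B: 489 (inert)
Total out = 1564 mol/min; y_D = 427.7 / 1564 = 0.2735.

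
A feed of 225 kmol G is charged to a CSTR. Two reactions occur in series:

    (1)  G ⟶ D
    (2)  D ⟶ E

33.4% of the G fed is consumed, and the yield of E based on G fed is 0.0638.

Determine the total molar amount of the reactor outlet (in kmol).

225 kmol

Conversion of G: G consumed = 1ξ₁ = 0.334 × 225 → ξ₁ = 75.15 kmol.
Yield of E: 1ξ₂ / 225 = 0.0638 → ξ₂ = 14.35 kmol.
Outlet amounts (n = n₀ + Σ ν·ξ):
  G: 225 − 1(75.15) = 149.8
  D: 0 + 1(75.15) − 1(14.35) = 60.8
  E: 0 + 1(14.35) = 14.35
Total out = 149.8 + 60.8 + 14.35 = 225 kmol.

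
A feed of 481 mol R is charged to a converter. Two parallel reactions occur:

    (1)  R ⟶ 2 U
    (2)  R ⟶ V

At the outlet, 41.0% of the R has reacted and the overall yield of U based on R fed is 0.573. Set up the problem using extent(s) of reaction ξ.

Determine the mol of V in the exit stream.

59.4 mol

Yield of U: 2ξ₁ / 481 = 0.573 → ξ₁ = 137.8 mol.
Conversion of R: 1ξ₁ + 1ξ₂ = 0.41 × 481 = 197.2 → ξ₂ = 59.4 mol.
Outlet amounts (n = n₀ + Σ ν·ξ):
  R: 481 − 1(137.8) − 1(59.4) = 283.8
  U: 0 + 2(137.8) = 275.6
  V: 0 + 1(59.4) = 59.4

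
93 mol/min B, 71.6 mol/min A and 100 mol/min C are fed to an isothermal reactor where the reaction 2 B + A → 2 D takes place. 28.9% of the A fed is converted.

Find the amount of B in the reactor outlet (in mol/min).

51.6 mol/min

A reacted = 0.289 × 71.6 = 20.69 mol/min; ν_A = −1, so ξ = 20.69/1 = 20.69 mol/min.
Outlet amounts (n = n₀ + ν ξ):
  B: 93 − 2(20.69) = 51.62
  A: 71.6 − 1(20.69) = 50.91
  D: 0 + 2(20.69) = 41.38
  C: 100 (inert)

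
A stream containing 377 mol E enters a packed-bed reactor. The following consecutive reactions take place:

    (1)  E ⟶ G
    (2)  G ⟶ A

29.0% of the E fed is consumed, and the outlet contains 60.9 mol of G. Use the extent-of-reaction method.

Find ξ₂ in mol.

Conversion of E: E consumed = 1ξ₁ = 0.29 × 377 → ξ₁ = 109.3 mol.
G balance: n_G = 0 + 1ξ₁ − 1ξ₂ = 60.9 → ξ₂ = (1·109.3 − 60.9)/1 = 48.43 mol.
Outlet amounts (n = n₀ + Σ ν·ξ):
  E: 377 − 1(109.3) = 267.7
  G: 0 + 1(109.3) − 1(48.43) = 60.9
  A: 0 + 1(48.43) = 48.43

ξ₂ = 48.4 mol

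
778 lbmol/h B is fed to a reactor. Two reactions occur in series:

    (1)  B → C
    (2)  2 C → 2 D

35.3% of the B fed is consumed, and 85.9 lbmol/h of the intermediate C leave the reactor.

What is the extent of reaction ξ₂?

ξ₂ = 94.4 lbmol/h

Conversion of B: B consumed = 1ξ₁ = 0.353 × 778 → ξ₁ = 274.6 lbmol/h.
C balance: n_C = 0 + 1ξ₁ − 2ξ₂ = 85.9 → ξ₂ = (1·274.6 − 85.9)/2 = 94.37 lbmol/h.
Outlet amounts (n = n₀ + Σ ν·ξ):
  B: 778 − 1(274.6) = 503.4
  C: 0 + 1(274.6) − 2(94.37) = 85.9
  D: 0 + 2(94.37) = 188.7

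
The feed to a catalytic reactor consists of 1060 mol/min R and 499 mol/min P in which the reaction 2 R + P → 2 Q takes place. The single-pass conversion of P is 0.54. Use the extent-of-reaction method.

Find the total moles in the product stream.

1290 mol/min

P reacted = 0.54 × 499 = 269.5 mol/min; ν_P = −1, so ξ = 269.5/1 = 269.5 mol/min.
Outlet amounts (n = n₀ + ν ξ):
  R: 1060 − 2(269.5) = 521.1
  P: 499 − 1(269.5) = 229.5
  Q: 0 + 2(269.5) = 538.9
Total out = 521.1 + 229.5 + 538.9 = 1290 mol/min.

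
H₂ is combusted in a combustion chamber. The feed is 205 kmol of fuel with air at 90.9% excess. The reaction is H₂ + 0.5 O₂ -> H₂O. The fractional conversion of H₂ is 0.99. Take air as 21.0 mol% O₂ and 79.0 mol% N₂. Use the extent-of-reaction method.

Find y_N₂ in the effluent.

0.711

Stoichiometric O₂ = 0.5 × 205 = 102.5 kmol; O₂ fed = 102.5 × 1.909 = 195.7 kmol.
N₂ fed = 195.7 × 79/21 = 736.1 kmol.
Fuel reacted = 0.99 × 205 → ξ = 202.9 kmol.
Outlet (n = n₀ + ν ξ):
  H₂: 205 − 1(202.9) = 2.05
  O₂: 195.7 − 0.5(202.9) = 94.2
  N₂: 736.1 (inert)
  H₂O: 0 + 1(202.9) = 202.9
Total out = 1035 kmol; y_N₂ = 736.1 / 1035 = 0.711.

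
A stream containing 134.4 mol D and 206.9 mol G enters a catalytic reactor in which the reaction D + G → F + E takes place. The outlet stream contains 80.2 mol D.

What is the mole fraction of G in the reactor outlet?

For D: n = n₀ − 1ξ → 80.2 = 134.4 − 1ξ, giving ξ = 54.2 mol.
Outlet amounts (n = n₀ + ν ξ):
  D: 134.4 − 1(54.2) = 80.2
  G: 206.9 − 1(54.2) = 152.7
  F: 0 + 1(54.2) = 54.2
  E: 0 + 1(54.2) = 54.2
Total out = 341.3 mol; y_G = 152.7 / 341.3 = 0.4474.

0.447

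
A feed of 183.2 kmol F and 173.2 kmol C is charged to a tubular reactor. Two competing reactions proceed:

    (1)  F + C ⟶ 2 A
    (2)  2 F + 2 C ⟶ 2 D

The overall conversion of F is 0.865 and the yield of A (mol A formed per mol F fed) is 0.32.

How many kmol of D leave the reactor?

129 kmol

Yield of A: 2ξ₁ / 183.2 = 0.32 → ξ₁ = 29.31 kmol.
Conversion of F: 1ξ₁ + 2ξ₂ = 0.865 × 183.2 = 158.5 → ξ₂ = 64.58 kmol.
Outlet amounts (n = n₀ + Σ ν·ξ):
  F: 183.2 − 1(29.31) − 2(64.58) = 24.73
  C: 173.2 − 1(29.31) − 2(64.58) = 14.73
  A: 0 + 2(29.31) = 58.62
  D: 0 + 2(64.58) = 129.2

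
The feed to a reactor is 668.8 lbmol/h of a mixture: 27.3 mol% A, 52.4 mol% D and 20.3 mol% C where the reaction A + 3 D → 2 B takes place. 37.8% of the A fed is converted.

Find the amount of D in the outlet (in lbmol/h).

143 lbmol/h

A reacted = 0.378 × 182.6 = 69.02 lbmol/h; ν_A = −1, so ξ = 69.02/1 = 69.02 lbmol/h.
Outlet amounts (n = n₀ + ν ξ):
  A: 182.6 − 1(69.02) = 113.6
  D: 350.5 − 3(69.02) = 143.4
  B: 0 + 2(69.02) = 138
  C: 135.8 (inert)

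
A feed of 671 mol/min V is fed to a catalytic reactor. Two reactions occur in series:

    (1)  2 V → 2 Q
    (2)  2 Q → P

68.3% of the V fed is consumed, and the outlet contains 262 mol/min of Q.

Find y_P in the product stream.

Conversion of V: V consumed = 2ξ₁ = 0.683 × 671 → ξ₁ = 229.1 mol/min.
Q balance: n_Q = 0 + 2ξ₁ − 2ξ₂ = 262 → ξ₂ = (2·229.1 − 262)/2 = 98.15 mol/min.
Outlet amounts (n = n₀ + Σ ν·ξ):
  V: 671 − 2(229.1) = 212.7
  Q: 0 + 2(229.1) − 2(98.15) = 262
  P: 0 + 1(98.15) = 98.15
Total out = 572.9 mol/min; y_P = 98.15 / 572.9 = 0.1713.

0.171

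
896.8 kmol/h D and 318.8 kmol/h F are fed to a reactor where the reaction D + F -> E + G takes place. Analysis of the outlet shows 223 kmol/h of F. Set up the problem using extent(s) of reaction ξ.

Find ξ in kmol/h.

ξ = 95.8 kmol/h

For F: n = n₀ − 1ξ → 223 = 318.8 − 1ξ, giving ξ = 95.8 kmol/h.
Outlet amounts (n = n₀ + ν ξ):
  D: 896.8 − 1(95.8) = 801
  F: 318.8 − 1(95.8) = 223
  E: 0 + 1(95.8) = 95.8
  G: 0 + 1(95.8) = 95.8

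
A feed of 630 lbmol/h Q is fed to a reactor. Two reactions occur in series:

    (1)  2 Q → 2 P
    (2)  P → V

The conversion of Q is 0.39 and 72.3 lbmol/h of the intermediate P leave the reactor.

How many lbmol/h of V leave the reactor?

173 lbmol/h

Conversion of Q: Q consumed = 2ξ₁ = 0.39 × 630 → ξ₁ = 122.9 lbmol/h.
P balance: n_P = 0 + 2ξ₁ − 1ξ₂ = 72.3 → ξ₂ = (2·122.9 − 72.3)/1 = 173.4 lbmol/h.
Outlet amounts (n = n₀ + Σ ν·ξ):
  Q: 630 − 2(122.9) = 384.3
  P: 0 + 2(122.9) − 1(173.4) = 72.3
  V: 0 + 1(173.4) = 173.4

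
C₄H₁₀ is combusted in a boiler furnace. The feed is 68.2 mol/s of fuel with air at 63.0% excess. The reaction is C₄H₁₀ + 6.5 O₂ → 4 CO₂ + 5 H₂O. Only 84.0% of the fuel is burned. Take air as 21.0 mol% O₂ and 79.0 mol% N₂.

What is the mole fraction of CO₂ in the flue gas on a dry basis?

0.0693

Stoichiometric O₂ = 6.5 × 68.2 = 443.3 mol/s; O₂ fed = 443.3 × 1.630 = 722.6 mol/s.
N₂ fed = 722.6 × 79/21 = 2718 mol/s.
Fuel reacted = 0.84 × 68.2 → ξ = 57.29 mol/s.
Outlet (n = n₀ + ν ξ):
  C₄H₁₀: 68.2 − 1(57.29) = 10.91
  O₂: 722.6 − 6.5(57.29) = 350.2
  N₂: 2718 (inert)
  CO₂: 0 + 4(57.29) = 229.2
  H₂O: 0 + 5(57.29) = 286.4
Dry total = 3309 mol/s; y_CO₂ (dry) = 229.2 / 3309 = 0.06926.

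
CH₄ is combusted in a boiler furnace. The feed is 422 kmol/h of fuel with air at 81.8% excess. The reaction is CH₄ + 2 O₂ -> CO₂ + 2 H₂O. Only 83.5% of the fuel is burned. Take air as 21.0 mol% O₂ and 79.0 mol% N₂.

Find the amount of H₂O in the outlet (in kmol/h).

705 kmol/h

Stoichiometric O₂ = 2 × 422 = 844 kmol/h; O₂ fed = 844 × 1.818 = 1534 kmol/h.
N₂ fed = 1534 × 79/21 = 5772 kmol/h.
Fuel reacted = 0.835 × 422 → ξ = 352.4 kmol/h.
Outlet (n = n₀ + ν ξ):
  CH₄: 422 − 1(352.4) = 69.63
  O₂: 1534 − 2(352.4) = 829.7
  N₂: 5772 (inert)
  CO₂: 0 + 1(352.4) = 352.4
  H₂O: 0 + 2(352.4) = 704.7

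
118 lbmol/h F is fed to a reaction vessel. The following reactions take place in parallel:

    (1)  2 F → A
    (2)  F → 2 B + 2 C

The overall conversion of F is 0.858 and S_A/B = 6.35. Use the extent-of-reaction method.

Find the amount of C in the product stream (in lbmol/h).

7.67 lbmol/h

Conversion of F: F consumed = 0.858 × 118 = 101.2 lbmol/h = 2ξ₁ + 1ξ₂.
Selectivity: 1ξ₁ / (2ξ₂) = 6.35 → ξ₁ = 12.7 ξ₂.
Substitute: (2·12.7 + 1) ξ₂ = 101.2 → ξ₂ = 3.835 lbmol/h, ξ₁ = 48.7 lbmol/h.
Outlet amounts (n = n₀ + Σ ν·ξ):
  F: 118 − 2(48.7) − 1(3.835) = 16.76
  A: 0 + 1(48.7) = 48.7
  B: 0 + 2(3.835) = 7.67
  C: 0 + 2(3.835) = 7.67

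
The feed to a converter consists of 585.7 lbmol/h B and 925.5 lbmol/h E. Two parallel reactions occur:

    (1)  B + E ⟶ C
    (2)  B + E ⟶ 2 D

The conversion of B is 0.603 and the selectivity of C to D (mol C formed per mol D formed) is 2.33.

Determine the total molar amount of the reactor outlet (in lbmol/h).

Conversion of B: B consumed = 0.603 × 585.7 = 353.2 lbmol/h = 1ξ₁ + 1ξ₂.
Selectivity: 1ξ₁ / (2ξ₂) = 2.33 → ξ₁ = 4.66 ξ₂.
Substitute: (1·4.66 + 1) ξ₂ = 353.2 → ξ₂ = 62.4 lbmol/h, ξ₁ = 290.8 lbmol/h.
Outlet amounts (n = n₀ + Σ ν·ξ):
  B: 585.7 − 1(290.8) − 1(62.4) = 232.5
  E: 925.5 − 1(290.8) − 1(62.4) = 572.3
  C: 0 + 1(290.8) = 290.8
  D: 0 + 2(62.4) = 124.8
Total out = 232.5 + 572.3 + 290.8 + 124.8 = 1220 lbmol/h.

1220 lbmol/h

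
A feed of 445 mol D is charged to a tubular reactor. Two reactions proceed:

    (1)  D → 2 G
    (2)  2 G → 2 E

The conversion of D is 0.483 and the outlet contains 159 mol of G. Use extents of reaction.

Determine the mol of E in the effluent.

271 mol

Conversion of D: D consumed = 1ξ₁ = 0.483 × 445 → ξ₁ = 214.9 mol.
G balance: n_G = 0 + 2ξ₁ − 2ξ₂ = 159 → ξ₂ = (2·214.9 − 159)/2 = 135.4 mol.
Outlet amounts (n = n₀ + Σ ν·ξ):
  D: 445 − 1(214.9) = 230.1
  G: 0 + 2(214.9) − 2(135.4) = 159
  E: 0 + 2(135.4) = 270.9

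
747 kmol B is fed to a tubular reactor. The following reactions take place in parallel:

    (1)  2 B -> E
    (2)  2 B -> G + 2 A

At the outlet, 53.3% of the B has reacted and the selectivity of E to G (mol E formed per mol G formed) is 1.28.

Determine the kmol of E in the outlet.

Conversion of B: B consumed = 0.533 × 747 = 398.2 kmol = 2ξ₁ + 2ξ₂.
Selectivity: 1ξ₁ / (1ξ₂) = 1.28 → ξ₁ = 1.28 ξ₂.
Substitute: (2·1.28 + 2) ξ₂ = 398.2 → ξ₂ = 87.31 kmol, ξ₁ = 111.8 kmol.
Outlet amounts (n = n₀ + Σ ν·ξ):
  B: 747 − 2(111.8) − 2(87.31) = 348.8
  E: 0 + 1(111.8) = 111.8
  G: 0 + 1(87.31) = 87.31
  A: 0 + 2(87.31) = 174.6

112 kmol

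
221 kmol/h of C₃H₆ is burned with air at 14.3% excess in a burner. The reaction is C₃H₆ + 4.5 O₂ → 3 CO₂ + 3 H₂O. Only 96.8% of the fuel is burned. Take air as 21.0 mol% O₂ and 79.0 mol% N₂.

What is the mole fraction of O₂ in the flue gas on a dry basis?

0.0341

Stoichiometric O₂ = 4.5 × 221 = 994.5 kmol/h; O₂ fed = 994.5 × 1.143 = 1137 kmol/h.
N₂ fed = 1137 × 79/21 = 4276 kmol/h.
Fuel reacted = 0.968 × 221 → ξ = 213.9 kmol/h.
Outlet (n = n₀ + ν ξ):
  C₃H₆: 221 − 1(213.9) = 7.072
  O₂: 1137 − 4.5(213.9) = 174
  N₂: 4276 (inert)
  CO₂: 0 + 3(213.9) = 641.8
  H₂O: 0 + 3(213.9) = 641.8
Dry total = 5099 kmol/h; y_O₂ (dry) = 174 / 5099 = 0.03413.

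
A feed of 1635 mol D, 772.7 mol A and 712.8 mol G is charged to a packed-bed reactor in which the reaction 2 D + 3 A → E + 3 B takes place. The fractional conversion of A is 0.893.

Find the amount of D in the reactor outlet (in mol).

A reacted = 0.893 × 772.7 = 690 mol; ν_A = −3, so ξ = 690/3 = 230 mol.
Outlet amounts (n = n₀ + ν ξ):
  D: 1635 − 2(230) = 1175
  A: 772.7 − 3(230) = 82.68
  E: 0 + 1(230) = 230
  B: 0 + 3(230) = 690
  G: 712.8 (inert)

1170 mol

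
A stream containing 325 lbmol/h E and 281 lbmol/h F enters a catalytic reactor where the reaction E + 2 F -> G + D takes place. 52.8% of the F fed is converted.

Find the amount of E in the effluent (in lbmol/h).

F reacted = 0.528 × 281 = 148.4 lbmol/h; ν_F = −2, so ξ = 148.4/2 = 74.18 lbmol/h.
Outlet amounts (n = n₀ + ν ξ):
  E: 325 − 1(74.18) = 250.8
  F: 281 − 2(74.18) = 132.6
  G: 0 + 1(74.18) = 74.18
  D: 0 + 1(74.18) = 74.18

251 lbmol/h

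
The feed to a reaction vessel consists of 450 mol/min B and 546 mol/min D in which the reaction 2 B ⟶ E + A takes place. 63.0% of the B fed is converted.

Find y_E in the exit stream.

B reacted = 0.63 × 450 = 283.5 mol/min; ν_B = −2, so ξ = 283.5/2 = 141.8 mol/min.
Outlet amounts (n = n₀ + ν ξ):
  B: 450 − 2(141.8) = 166.5
  E: 0 + 1(141.8) = 141.8
  A: 0 + 1(141.8) = 141.8
  D: 546 (inert)
Total out = 996 mol/min; y_E = 141.8 / 996 = 0.1423.

0.142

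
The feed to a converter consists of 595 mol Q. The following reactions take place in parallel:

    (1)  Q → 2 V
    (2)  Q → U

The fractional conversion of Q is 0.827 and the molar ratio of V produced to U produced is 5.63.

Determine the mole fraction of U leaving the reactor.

0.135

Conversion of Q: Q consumed = 0.827 × 595 = 492.1 mol = 1ξ₁ + 1ξ₂.
Selectivity: 2ξ₁ / (1ξ₂) = 5.63 → ξ₁ = 2.815 ξ₂.
Substitute: (1·2.815 + 1) ξ₂ = 492.1 → ξ₂ = 129 mol, ξ₁ = 363.1 mol.
Outlet amounts (n = n₀ + Σ ν·ξ):
  Q: 595 − 1(363.1) − 1(129) = 102.9
  V: 0 + 2(363.1) = 726.2
  U: 0 + 1(129) = 129
Total out = 958.1 mol; y_U = 129 / 958.1 = 0.1346.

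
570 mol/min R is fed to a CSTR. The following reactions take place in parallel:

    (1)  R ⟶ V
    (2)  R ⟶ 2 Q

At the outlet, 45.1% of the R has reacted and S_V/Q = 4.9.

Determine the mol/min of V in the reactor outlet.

233 mol/min

Conversion of R: R consumed = 0.451 × 570 = 257.1 mol/min = 1ξ₁ + 1ξ₂.
Selectivity: 1ξ₁ / (2ξ₂) = 4.9 → ξ₁ = 9.8 ξ₂.
Substitute: (1·9.8 + 1) ξ₂ = 257.1 → ξ₂ = 23.8 mol/min, ξ₁ = 233.3 mol/min.
Outlet amounts (n = n₀ + Σ ν·ξ):
  R: 570 − 1(233.3) − 1(23.8) = 312.9
  V: 0 + 1(233.3) = 233.3
  Q: 0 + 2(23.8) = 47.61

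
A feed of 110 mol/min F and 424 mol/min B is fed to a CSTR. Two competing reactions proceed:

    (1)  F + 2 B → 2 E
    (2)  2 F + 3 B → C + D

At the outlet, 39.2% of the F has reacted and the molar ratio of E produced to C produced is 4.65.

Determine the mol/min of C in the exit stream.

Conversion of F: F consumed = 0.392 × 110 = 43.12 mol/min = 1ξ₁ + 2ξ₂.
Selectivity: 2ξ₁ / (1ξ₂) = 4.65 → ξ₁ = 2.325 ξ₂.
Substitute: (1·2.325 + 2) ξ₂ = 43.12 → ξ₂ = 9.97 mol/min, ξ₁ = 23.18 mol/min.
Outlet amounts (n = n₀ + Σ ν·ξ):
  F: 110 − 1(23.18) − 2(9.97) = 66.88
  B: 424 − 2(23.18) − 3(9.97) = 347.7
  E: 0 + 2(23.18) = 46.36
  C: 0 + 1(9.97) = 9.97
  D: 0 + 1(9.97) = 9.97

9.97 mol/min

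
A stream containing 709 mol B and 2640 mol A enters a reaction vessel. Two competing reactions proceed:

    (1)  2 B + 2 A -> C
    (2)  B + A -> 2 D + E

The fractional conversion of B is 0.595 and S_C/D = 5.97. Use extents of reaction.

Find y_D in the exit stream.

0.0123

Conversion of B: B consumed = 0.595 × 709 = 421.9 mol = 2ξ₁ + 1ξ₂.
Selectivity: 1ξ₁ / (2ξ₂) = 5.97 → ξ₁ = 11.94 ξ₂.
Substitute: (2·11.94 + 1) ξ₂ = 421.9 → ξ₂ = 16.96 mol, ξ₁ = 202.4 mol.
Outlet amounts (n = n₀ + Σ ν·ξ):
  B: 709 − 2(202.4) − 1(16.96) = 287.1
  A: 2640 − 2(202.4) − 1(16.96) = 2218
  C: 0 + 1(202.4) = 202.4
  D: 0 + 2(16.96) = 33.91
  E: 0 + 1(16.96) = 16.96
Total out = 2759 mol; y_D = 33.91 / 2759 = 0.01229.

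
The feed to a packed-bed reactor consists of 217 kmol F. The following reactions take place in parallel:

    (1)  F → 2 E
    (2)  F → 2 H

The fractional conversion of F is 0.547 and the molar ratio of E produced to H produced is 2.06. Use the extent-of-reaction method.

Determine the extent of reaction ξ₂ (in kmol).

ξ₂ = 38.8 kmol

Conversion of F: F consumed = 0.547 × 217 = 118.7 kmol = 1ξ₁ + 1ξ₂.
Selectivity: 2ξ₁ / (2ξ₂) = 2.06 → ξ₁ = 2.06 ξ₂.
Substitute: (1·2.06 + 1) ξ₂ = 118.7 → ξ₂ = 38.79 kmol, ξ₁ = 79.91 kmol.
Outlet amounts (n = n₀ + Σ ν·ξ):
  F: 217 − 1(79.91) − 1(38.79) = 98.3
  E: 0 + 2(79.91) = 159.8
  H: 0 + 2(38.79) = 77.58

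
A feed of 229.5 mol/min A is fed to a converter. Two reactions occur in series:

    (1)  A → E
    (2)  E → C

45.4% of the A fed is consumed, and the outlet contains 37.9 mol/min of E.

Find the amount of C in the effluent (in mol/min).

66.3 mol/min

Conversion of A: A consumed = 1ξ₁ = 0.454 × 229.5 → ξ₁ = 104.2 mol/min.
E balance: n_E = 0 + 1ξ₁ − 1ξ₂ = 37.9 → ξ₂ = (1·104.2 − 37.9)/1 = 66.29 mol/min.
Outlet amounts (n = n₀ + Σ ν·ξ):
  A: 229.5 − 1(104.2) = 125.3
  E: 0 + 1(104.2) − 1(66.29) = 37.9
  C: 0 + 1(66.29) = 66.29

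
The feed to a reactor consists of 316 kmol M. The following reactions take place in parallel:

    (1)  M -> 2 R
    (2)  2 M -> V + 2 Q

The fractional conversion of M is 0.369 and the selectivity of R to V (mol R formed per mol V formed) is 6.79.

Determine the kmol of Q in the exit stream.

Conversion of M: M consumed = 0.369 × 316 = 116.6 kmol = 1ξ₁ + 2ξ₂.
Selectivity: 2ξ₁ / (1ξ₂) = 6.79 → ξ₁ = 3.395 ξ₂.
Substitute: (1·3.395 + 2) ξ₂ = 116.6 → ξ₂ = 21.61 kmol, ξ₁ = 73.38 kmol.
Outlet amounts (n = n₀ + Σ ν·ξ):
  M: 316 − 1(73.38) − 2(21.61) = 199.4
  R: 0 + 2(73.38) = 146.8
  V: 0 + 1(21.61) = 21.61
  Q: 0 + 2(21.61) = 43.23

43.2 kmol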